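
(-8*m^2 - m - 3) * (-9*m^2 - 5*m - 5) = 72*m^4 + 49*m^3 + 72*m^2 + 20*m + 15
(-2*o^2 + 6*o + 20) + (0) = -2*o^2 + 6*o + 20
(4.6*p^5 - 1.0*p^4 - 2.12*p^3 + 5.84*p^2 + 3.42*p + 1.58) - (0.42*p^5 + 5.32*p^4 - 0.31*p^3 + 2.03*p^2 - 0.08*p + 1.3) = 4.18*p^5 - 6.32*p^4 - 1.81*p^3 + 3.81*p^2 + 3.5*p + 0.28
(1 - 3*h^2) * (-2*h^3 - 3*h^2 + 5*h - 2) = 6*h^5 + 9*h^4 - 17*h^3 + 3*h^2 + 5*h - 2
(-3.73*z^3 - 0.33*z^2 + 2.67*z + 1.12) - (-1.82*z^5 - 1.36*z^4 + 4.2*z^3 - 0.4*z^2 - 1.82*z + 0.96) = 1.82*z^5 + 1.36*z^4 - 7.93*z^3 + 0.07*z^2 + 4.49*z + 0.16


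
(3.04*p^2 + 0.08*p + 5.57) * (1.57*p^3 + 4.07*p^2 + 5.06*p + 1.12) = 4.7728*p^5 + 12.4984*p^4 + 24.4529*p^3 + 26.4795*p^2 + 28.2738*p + 6.2384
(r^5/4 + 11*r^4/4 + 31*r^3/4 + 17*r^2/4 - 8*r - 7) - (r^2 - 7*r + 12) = r^5/4 + 11*r^4/4 + 31*r^3/4 + 13*r^2/4 - r - 19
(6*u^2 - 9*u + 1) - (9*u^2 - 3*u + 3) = -3*u^2 - 6*u - 2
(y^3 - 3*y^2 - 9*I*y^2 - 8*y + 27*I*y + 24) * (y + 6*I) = y^4 - 3*y^3 - 3*I*y^3 + 46*y^2 + 9*I*y^2 - 138*y - 48*I*y + 144*I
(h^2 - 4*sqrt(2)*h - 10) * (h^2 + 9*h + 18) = h^4 - 4*sqrt(2)*h^3 + 9*h^3 - 36*sqrt(2)*h^2 + 8*h^2 - 72*sqrt(2)*h - 90*h - 180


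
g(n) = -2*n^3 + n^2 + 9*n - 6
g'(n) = -6*n^2 + 2*n + 9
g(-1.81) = -7.15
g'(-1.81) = -14.28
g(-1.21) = -11.88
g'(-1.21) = -2.20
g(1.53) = 2.95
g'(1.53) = -1.99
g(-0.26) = -8.24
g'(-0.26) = 8.07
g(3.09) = -27.65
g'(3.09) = -42.11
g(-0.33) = -8.79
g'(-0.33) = 7.69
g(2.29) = -4.16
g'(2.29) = -17.88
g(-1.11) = -12.02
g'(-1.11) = -0.61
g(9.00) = -1302.00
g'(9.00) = -459.00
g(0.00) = -6.00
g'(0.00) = 9.00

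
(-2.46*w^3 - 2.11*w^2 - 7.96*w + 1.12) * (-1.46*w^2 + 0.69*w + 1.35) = 3.5916*w^5 + 1.3832*w^4 + 6.8447*w^3 - 9.9761*w^2 - 9.9732*w + 1.512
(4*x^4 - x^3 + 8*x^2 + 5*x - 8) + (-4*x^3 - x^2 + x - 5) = 4*x^4 - 5*x^3 + 7*x^2 + 6*x - 13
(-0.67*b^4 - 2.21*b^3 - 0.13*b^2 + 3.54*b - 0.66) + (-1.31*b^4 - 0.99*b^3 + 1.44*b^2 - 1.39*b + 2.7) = -1.98*b^4 - 3.2*b^3 + 1.31*b^2 + 2.15*b + 2.04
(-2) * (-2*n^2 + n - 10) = 4*n^2 - 2*n + 20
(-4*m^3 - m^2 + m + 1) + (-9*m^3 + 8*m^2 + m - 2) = -13*m^3 + 7*m^2 + 2*m - 1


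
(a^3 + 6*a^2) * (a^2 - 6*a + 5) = a^5 - 31*a^3 + 30*a^2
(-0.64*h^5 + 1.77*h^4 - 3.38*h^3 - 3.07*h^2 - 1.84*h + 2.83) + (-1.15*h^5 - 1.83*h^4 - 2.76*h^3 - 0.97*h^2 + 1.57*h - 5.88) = -1.79*h^5 - 0.0600000000000001*h^4 - 6.14*h^3 - 4.04*h^2 - 0.27*h - 3.05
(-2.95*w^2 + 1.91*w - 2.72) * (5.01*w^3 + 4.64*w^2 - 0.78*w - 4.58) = -14.7795*w^5 - 4.1189*w^4 - 2.4638*w^3 - 0.599600000000001*w^2 - 6.6262*w + 12.4576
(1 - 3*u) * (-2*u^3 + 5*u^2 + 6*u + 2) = 6*u^4 - 17*u^3 - 13*u^2 + 2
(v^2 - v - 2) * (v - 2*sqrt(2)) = v^3 - 2*sqrt(2)*v^2 - v^2 - 2*v + 2*sqrt(2)*v + 4*sqrt(2)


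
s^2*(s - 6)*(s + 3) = s^4 - 3*s^3 - 18*s^2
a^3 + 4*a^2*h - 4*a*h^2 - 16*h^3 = (a - 2*h)*(a + 2*h)*(a + 4*h)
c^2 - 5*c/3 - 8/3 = (c - 8/3)*(c + 1)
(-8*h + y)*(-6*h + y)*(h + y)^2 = 48*h^4 + 82*h^3*y + 21*h^2*y^2 - 12*h*y^3 + y^4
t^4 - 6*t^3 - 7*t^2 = t^2*(t - 7)*(t + 1)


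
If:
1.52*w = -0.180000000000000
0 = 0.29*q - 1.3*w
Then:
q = -0.53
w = -0.12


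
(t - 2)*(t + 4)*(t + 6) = t^3 + 8*t^2 + 4*t - 48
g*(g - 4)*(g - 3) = g^3 - 7*g^2 + 12*g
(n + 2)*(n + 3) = n^2 + 5*n + 6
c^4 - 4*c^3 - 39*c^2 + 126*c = c*(c - 7)*(c - 3)*(c + 6)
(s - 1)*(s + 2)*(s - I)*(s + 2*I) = s^4 + s^3 + I*s^3 + I*s^2 + 2*s - 2*I*s - 4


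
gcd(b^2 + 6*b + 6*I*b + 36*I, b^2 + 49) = 1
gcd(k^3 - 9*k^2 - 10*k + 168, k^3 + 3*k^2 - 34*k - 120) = k^2 - 2*k - 24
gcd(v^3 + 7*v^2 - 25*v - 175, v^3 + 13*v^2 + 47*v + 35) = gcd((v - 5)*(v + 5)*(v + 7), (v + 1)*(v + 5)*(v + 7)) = v^2 + 12*v + 35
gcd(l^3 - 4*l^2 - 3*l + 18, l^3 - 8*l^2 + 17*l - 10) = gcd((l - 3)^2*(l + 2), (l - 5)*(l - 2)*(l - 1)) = 1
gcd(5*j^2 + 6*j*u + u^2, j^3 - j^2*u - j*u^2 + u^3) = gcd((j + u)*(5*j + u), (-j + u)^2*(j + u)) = j + u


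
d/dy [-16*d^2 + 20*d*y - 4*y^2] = 20*d - 8*y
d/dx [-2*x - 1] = -2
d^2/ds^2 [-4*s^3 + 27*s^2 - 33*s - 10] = 54 - 24*s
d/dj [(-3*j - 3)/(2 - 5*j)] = -21/(5*j - 2)^2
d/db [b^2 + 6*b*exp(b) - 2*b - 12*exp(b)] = 6*b*exp(b) + 2*b - 6*exp(b) - 2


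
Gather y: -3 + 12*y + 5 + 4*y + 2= 16*y + 4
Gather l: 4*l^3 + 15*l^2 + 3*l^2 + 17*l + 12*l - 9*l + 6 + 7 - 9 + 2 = 4*l^3 + 18*l^2 + 20*l + 6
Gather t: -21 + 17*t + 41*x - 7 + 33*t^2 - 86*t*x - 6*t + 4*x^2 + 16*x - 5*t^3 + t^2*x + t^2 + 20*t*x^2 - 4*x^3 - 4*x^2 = -5*t^3 + t^2*(x + 34) + t*(20*x^2 - 86*x + 11) - 4*x^3 + 57*x - 28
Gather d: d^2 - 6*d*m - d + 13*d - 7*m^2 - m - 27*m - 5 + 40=d^2 + d*(12 - 6*m) - 7*m^2 - 28*m + 35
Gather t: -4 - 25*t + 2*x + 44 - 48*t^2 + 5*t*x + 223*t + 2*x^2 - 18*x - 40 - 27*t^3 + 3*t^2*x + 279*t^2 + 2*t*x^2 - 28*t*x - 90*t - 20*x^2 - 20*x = -27*t^3 + t^2*(3*x + 231) + t*(2*x^2 - 23*x + 108) - 18*x^2 - 36*x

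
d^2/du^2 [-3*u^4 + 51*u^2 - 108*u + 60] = 102 - 36*u^2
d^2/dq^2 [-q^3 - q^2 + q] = -6*q - 2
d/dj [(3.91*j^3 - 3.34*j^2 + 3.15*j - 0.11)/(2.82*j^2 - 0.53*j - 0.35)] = (11.0262*j^4 - 4.1446*j^3 - 11.2183*j^2 + 2.9584*j - 1.1608)/(7.9524*j^4 - 2.9892*j^3 - 1.6931*j^2 + 0.371*j + 0.1225)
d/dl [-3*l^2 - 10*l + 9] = -6*l - 10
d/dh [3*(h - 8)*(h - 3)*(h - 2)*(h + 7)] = 12*h^3 - 54*h^2 - 270*h + 822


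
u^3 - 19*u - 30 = (u - 5)*(u + 2)*(u + 3)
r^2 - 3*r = r*(r - 3)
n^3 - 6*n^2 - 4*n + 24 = (n - 6)*(n - 2)*(n + 2)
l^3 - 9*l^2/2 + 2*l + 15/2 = (l - 3)*(l - 5/2)*(l + 1)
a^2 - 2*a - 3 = (a - 3)*(a + 1)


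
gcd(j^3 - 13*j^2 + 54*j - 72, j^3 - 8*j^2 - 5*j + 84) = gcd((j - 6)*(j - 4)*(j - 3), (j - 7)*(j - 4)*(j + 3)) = j - 4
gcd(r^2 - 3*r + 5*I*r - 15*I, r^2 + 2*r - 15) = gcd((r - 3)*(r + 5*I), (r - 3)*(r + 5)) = r - 3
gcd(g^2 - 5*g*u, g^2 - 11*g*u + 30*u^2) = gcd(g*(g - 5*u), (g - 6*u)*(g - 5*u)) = -g + 5*u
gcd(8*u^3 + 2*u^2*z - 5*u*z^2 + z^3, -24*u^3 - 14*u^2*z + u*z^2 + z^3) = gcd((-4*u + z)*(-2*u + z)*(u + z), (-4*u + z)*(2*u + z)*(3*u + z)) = -4*u + z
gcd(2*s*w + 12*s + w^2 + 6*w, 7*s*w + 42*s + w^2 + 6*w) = w + 6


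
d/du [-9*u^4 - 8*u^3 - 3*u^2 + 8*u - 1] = -36*u^3 - 24*u^2 - 6*u + 8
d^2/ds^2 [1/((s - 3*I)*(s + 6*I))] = 2*((s - 3*I)^2 + (s - 3*I)*(s + 6*I) + (s + 6*I)^2)/((s - 3*I)^3*(s + 6*I)^3)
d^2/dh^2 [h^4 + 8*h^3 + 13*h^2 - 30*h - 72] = 12*h^2 + 48*h + 26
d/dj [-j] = -1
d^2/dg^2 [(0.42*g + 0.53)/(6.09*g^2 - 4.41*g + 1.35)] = ((0.42*g + 0.53)*(12.18*g - 4.41)*(24.36*g - 8.82) - (15.3468*g + 2.751)*(6.09*g^2 - 4.41*g + 1.35))/(6.09*g^2 - 4.41*g + 1.35)^3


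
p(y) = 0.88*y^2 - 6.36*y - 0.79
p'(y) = 1.76*y - 6.36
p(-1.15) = 7.69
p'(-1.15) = -8.38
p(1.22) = -7.24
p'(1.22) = -4.21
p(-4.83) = 50.46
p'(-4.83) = -14.86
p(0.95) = -6.04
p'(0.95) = -4.69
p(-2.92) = 25.28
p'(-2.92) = -11.50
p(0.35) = -2.91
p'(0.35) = -5.74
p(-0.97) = 6.21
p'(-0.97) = -8.07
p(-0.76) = 4.55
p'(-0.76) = -7.70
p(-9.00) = 127.73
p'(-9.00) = -22.20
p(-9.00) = 127.73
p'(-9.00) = -22.20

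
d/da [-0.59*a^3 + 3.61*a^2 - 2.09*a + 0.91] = -1.77*a^2 + 7.22*a - 2.09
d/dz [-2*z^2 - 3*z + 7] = -4*z - 3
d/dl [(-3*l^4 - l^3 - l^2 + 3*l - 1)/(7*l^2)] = (-6*l^4 - l^3 - 3*l + 2)/(7*l^3)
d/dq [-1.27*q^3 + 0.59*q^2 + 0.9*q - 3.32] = -3.81*q^2 + 1.18*q + 0.9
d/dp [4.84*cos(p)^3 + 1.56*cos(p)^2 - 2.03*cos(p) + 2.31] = (-14.52*cos(p)^2 - 3.12*cos(p) + 2.03)*sin(p)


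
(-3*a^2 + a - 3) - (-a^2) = -2*a^2 + a - 3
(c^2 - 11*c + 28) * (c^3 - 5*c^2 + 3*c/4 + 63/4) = c^5 - 16*c^4 + 335*c^3/4 - 265*c^2/2 - 609*c/4 + 441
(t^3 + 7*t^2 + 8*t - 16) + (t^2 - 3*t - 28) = t^3 + 8*t^2 + 5*t - 44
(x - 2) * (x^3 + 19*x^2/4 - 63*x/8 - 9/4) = x^4 + 11*x^3/4 - 139*x^2/8 + 27*x/2 + 9/2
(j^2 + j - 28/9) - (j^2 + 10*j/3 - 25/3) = 47/9 - 7*j/3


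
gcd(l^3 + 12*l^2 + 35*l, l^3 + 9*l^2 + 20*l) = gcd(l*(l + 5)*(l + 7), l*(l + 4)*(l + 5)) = l^2 + 5*l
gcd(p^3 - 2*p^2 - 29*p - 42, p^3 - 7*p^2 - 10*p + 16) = p + 2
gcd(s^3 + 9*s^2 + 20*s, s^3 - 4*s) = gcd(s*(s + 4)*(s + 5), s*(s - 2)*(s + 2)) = s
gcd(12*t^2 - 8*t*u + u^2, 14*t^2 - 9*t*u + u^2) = 2*t - u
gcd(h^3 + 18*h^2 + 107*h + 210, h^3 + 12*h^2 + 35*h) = h^2 + 12*h + 35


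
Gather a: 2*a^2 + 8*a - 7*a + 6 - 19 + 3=2*a^2 + a - 10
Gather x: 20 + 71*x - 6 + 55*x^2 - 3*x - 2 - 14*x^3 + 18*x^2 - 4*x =-14*x^3 + 73*x^2 + 64*x + 12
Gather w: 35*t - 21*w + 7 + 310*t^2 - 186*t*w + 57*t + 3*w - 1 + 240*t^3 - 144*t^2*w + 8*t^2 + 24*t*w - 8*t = 240*t^3 + 318*t^2 + 84*t + w*(-144*t^2 - 162*t - 18) + 6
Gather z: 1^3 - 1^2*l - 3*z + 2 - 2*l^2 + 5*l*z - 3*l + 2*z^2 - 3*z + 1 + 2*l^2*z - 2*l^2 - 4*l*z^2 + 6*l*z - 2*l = -4*l^2 - 6*l + z^2*(2 - 4*l) + z*(2*l^2 + 11*l - 6) + 4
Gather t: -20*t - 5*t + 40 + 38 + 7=85 - 25*t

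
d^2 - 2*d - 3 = (d - 3)*(d + 1)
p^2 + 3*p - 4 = (p - 1)*(p + 4)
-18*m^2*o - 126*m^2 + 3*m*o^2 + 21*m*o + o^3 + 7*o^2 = (-3*m + o)*(6*m + o)*(o + 7)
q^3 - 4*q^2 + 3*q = q*(q - 3)*(q - 1)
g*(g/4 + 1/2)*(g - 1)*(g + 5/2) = g^4/4 + 7*g^3/8 + g^2/8 - 5*g/4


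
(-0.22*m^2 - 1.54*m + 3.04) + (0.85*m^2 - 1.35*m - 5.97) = 0.63*m^2 - 2.89*m - 2.93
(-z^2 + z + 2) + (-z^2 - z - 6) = -2*z^2 - 4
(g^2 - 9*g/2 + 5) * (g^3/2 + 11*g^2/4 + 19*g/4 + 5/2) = g^5/2 + g^4/2 - 41*g^3/8 - 41*g^2/8 + 25*g/2 + 25/2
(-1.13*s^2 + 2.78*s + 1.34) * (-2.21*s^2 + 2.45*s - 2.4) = 2.4973*s^4 - 8.9123*s^3 + 6.5616*s^2 - 3.389*s - 3.216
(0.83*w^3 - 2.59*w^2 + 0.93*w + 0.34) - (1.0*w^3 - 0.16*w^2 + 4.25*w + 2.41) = -0.17*w^3 - 2.43*w^2 - 3.32*w - 2.07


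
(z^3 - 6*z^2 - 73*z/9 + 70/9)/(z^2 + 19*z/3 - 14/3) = (3*z^2 - 16*z - 35)/(3*(z + 7))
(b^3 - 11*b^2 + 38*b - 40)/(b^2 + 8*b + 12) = (b^3 - 11*b^2 + 38*b - 40)/(b^2 + 8*b + 12)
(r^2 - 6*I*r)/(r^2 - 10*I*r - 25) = r*(-r + 6*I)/(-r^2 + 10*I*r + 25)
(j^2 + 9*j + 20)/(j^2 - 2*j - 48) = (j^2 + 9*j + 20)/(j^2 - 2*j - 48)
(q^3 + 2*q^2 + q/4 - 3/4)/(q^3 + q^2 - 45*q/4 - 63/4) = (2*q^2 + q - 1)/(2*q^2 - q - 21)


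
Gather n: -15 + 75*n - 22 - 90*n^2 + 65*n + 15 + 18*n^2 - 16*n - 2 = -72*n^2 + 124*n - 24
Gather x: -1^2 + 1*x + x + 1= 2*x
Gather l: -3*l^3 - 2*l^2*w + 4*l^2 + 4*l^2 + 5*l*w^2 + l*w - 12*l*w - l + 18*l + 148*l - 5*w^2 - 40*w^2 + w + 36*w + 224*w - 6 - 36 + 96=-3*l^3 + l^2*(8 - 2*w) + l*(5*w^2 - 11*w + 165) - 45*w^2 + 261*w + 54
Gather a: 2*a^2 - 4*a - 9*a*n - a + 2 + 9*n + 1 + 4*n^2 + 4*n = 2*a^2 + a*(-9*n - 5) + 4*n^2 + 13*n + 3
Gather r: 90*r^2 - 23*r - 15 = 90*r^2 - 23*r - 15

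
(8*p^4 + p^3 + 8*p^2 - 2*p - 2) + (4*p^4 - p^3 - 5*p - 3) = 12*p^4 + 8*p^2 - 7*p - 5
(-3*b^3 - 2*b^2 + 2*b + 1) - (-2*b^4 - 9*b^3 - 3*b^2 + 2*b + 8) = 2*b^4 + 6*b^3 + b^2 - 7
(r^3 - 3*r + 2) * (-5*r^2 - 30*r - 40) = -5*r^5 - 30*r^4 - 25*r^3 + 80*r^2 + 60*r - 80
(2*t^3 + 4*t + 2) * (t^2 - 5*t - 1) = 2*t^5 - 10*t^4 + 2*t^3 - 18*t^2 - 14*t - 2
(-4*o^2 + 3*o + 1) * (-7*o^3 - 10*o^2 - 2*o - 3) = 28*o^5 + 19*o^4 - 29*o^3 - 4*o^2 - 11*o - 3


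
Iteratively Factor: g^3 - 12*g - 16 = (g + 2)*(g^2 - 2*g - 8) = (g + 2)^2*(g - 4)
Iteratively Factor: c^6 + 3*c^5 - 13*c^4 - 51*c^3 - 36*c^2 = (c)*(c^5 + 3*c^4 - 13*c^3 - 51*c^2 - 36*c) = c*(c + 3)*(c^4 - 13*c^2 - 12*c) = c*(c - 4)*(c + 3)*(c^3 + 4*c^2 + 3*c) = c*(c - 4)*(c + 3)^2*(c^2 + c) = c*(c - 4)*(c + 1)*(c + 3)^2*(c)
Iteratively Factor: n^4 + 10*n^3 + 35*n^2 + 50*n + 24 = (n + 1)*(n^3 + 9*n^2 + 26*n + 24) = (n + 1)*(n + 3)*(n^2 + 6*n + 8) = (n + 1)*(n + 3)*(n + 4)*(n + 2)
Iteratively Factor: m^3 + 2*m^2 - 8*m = (m)*(m^2 + 2*m - 8) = m*(m - 2)*(m + 4)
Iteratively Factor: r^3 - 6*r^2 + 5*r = (r - 5)*(r^2 - r) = r*(r - 5)*(r - 1)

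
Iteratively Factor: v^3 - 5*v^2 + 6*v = (v)*(v^2 - 5*v + 6) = v*(v - 3)*(v - 2)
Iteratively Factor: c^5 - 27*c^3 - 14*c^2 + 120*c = (c - 2)*(c^4 + 2*c^3 - 23*c^2 - 60*c) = c*(c - 2)*(c^3 + 2*c^2 - 23*c - 60) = c*(c - 2)*(c + 4)*(c^2 - 2*c - 15) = c*(c - 2)*(c + 3)*(c + 4)*(c - 5)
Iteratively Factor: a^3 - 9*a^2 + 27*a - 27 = (a - 3)*(a^2 - 6*a + 9) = (a - 3)^2*(a - 3)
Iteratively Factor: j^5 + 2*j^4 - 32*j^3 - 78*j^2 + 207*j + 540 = (j + 4)*(j^4 - 2*j^3 - 24*j^2 + 18*j + 135) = (j + 3)*(j + 4)*(j^3 - 5*j^2 - 9*j + 45) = (j - 5)*(j + 3)*(j + 4)*(j^2 - 9) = (j - 5)*(j - 3)*(j + 3)*(j + 4)*(j + 3)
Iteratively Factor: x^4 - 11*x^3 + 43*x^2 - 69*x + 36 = (x - 3)*(x^3 - 8*x^2 + 19*x - 12) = (x - 4)*(x - 3)*(x^2 - 4*x + 3) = (x - 4)*(x - 3)^2*(x - 1)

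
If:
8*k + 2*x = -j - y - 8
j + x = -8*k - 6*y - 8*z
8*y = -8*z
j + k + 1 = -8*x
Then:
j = 496/7 - 187*z/7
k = 19*z/7 - 55/7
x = 3*z - 8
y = -z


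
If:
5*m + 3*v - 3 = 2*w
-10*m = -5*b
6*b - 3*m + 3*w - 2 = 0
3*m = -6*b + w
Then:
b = 2/27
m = 1/27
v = 106/81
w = 5/9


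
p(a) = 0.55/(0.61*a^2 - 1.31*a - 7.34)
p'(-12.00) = 0.00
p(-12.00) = 0.01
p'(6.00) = -0.07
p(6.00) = 0.08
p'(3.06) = -0.04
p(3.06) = -0.10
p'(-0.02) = 0.01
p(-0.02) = -0.08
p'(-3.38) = 0.18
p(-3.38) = 0.14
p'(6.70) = -0.03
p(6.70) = 0.05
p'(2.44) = -0.02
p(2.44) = -0.08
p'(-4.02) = 0.06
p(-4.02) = 0.07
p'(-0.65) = 0.03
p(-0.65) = -0.09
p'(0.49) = 0.01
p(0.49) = -0.07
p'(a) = 0.55*(1.31 - 1.22*a)/(0.61*a^2 - 1.31*a - 7.34)^2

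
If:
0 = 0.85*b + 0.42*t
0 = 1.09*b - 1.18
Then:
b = 1.08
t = -2.19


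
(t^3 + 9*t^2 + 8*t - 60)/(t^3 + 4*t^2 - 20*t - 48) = (t^2 + 3*t - 10)/(t^2 - 2*t - 8)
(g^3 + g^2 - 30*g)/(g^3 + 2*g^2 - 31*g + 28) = g*(g^2 + g - 30)/(g^3 + 2*g^2 - 31*g + 28)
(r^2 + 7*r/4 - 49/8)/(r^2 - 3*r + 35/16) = 2*(2*r + 7)/(4*r - 5)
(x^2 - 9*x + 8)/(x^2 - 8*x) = (x - 1)/x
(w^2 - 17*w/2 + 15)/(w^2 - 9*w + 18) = (w - 5/2)/(w - 3)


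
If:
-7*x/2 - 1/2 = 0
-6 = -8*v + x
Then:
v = 41/56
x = -1/7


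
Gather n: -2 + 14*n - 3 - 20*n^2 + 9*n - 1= -20*n^2 + 23*n - 6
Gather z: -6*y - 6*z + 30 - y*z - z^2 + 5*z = -6*y - z^2 + z*(-y - 1) + 30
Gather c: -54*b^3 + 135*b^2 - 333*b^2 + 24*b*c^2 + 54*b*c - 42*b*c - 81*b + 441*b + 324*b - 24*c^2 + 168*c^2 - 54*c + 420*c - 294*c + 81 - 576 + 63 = -54*b^3 - 198*b^2 + 684*b + c^2*(24*b + 144) + c*(12*b + 72) - 432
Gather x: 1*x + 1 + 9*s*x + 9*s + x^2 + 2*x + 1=9*s + x^2 + x*(9*s + 3) + 2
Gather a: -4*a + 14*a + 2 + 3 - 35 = 10*a - 30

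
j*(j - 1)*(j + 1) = j^3 - j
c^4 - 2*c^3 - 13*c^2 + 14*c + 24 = (c - 4)*(c - 2)*(c + 1)*(c + 3)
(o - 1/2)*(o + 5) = o^2 + 9*o/2 - 5/2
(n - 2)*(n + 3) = n^2 + n - 6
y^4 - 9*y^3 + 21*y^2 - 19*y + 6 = (y - 6)*(y - 1)^3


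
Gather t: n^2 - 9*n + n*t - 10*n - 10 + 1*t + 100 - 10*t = n^2 - 19*n + t*(n - 9) + 90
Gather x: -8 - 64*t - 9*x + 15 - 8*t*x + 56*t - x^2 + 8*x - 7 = -8*t - x^2 + x*(-8*t - 1)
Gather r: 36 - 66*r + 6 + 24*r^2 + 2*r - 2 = 24*r^2 - 64*r + 40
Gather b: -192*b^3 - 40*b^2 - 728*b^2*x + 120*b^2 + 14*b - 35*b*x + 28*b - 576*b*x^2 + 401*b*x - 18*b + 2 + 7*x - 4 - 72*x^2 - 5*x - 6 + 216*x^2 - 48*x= -192*b^3 + b^2*(80 - 728*x) + b*(-576*x^2 + 366*x + 24) + 144*x^2 - 46*x - 8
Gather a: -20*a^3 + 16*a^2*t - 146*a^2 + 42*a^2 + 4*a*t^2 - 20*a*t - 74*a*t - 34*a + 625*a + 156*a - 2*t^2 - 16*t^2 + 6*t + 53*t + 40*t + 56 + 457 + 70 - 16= -20*a^3 + a^2*(16*t - 104) + a*(4*t^2 - 94*t + 747) - 18*t^2 + 99*t + 567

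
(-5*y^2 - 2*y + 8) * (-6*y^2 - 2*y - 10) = 30*y^4 + 22*y^3 + 6*y^2 + 4*y - 80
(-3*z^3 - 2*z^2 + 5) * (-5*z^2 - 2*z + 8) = 15*z^5 + 16*z^4 - 20*z^3 - 41*z^2 - 10*z + 40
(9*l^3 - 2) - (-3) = 9*l^3 + 1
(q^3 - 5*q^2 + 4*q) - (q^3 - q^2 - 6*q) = -4*q^2 + 10*q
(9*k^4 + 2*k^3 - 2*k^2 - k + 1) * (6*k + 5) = 54*k^5 + 57*k^4 - 2*k^3 - 16*k^2 + k + 5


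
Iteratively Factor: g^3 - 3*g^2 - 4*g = (g)*(g^2 - 3*g - 4) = g*(g + 1)*(g - 4)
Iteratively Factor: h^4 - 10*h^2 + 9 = (h + 3)*(h^3 - 3*h^2 - h + 3) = (h + 1)*(h + 3)*(h^2 - 4*h + 3) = (h - 3)*(h + 1)*(h + 3)*(h - 1)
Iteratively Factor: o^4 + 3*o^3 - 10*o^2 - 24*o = (o - 3)*(o^3 + 6*o^2 + 8*o) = (o - 3)*(o + 4)*(o^2 + 2*o) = o*(o - 3)*(o + 4)*(o + 2)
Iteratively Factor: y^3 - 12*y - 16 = (y - 4)*(y^2 + 4*y + 4) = (y - 4)*(y + 2)*(y + 2)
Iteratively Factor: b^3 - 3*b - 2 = (b - 2)*(b^2 + 2*b + 1) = (b - 2)*(b + 1)*(b + 1)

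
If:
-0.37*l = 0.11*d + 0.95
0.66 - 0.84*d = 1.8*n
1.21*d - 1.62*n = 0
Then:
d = 0.30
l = -2.66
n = 0.23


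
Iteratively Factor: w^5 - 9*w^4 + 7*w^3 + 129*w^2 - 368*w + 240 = (w - 1)*(w^4 - 8*w^3 - w^2 + 128*w - 240) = (w - 1)*(w + 4)*(w^3 - 12*w^2 + 47*w - 60) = (w - 5)*(w - 1)*(w + 4)*(w^2 - 7*w + 12) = (w - 5)*(w - 4)*(w - 1)*(w + 4)*(w - 3)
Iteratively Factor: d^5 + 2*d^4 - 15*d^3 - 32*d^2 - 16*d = (d + 1)*(d^4 + d^3 - 16*d^2 - 16*d) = d*(d + 1)*(d^3 + d^2 - 16*d - 16) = d*(d - 4)*(d + 1)*(d^2 + 5*d + 4) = d*(d - 4)*(d + 1)^2*(d + 4)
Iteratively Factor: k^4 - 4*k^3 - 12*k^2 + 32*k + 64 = (k - 4)*(k^3 - 12*k - 16) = (k - 4)*(k + 2)*(k^2 - 2*k - 8) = (k - 4)*(k + 2)^2*(k - 4)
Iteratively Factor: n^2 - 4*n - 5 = (n + 1)*(n - 5)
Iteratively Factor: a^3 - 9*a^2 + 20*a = (a)*(a^2 - 9*a + 20) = a*(a - 4)*(a - 5)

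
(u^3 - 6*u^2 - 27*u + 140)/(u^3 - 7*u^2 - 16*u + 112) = (u + 5)/(u + 4)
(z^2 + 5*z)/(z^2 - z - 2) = z*(z + 5)/(z^2 - z - 2)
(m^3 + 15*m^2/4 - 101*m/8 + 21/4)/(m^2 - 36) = (8*m^2 - 18*m + 7)/(8*(m - 6))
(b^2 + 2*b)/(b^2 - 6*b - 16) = b/(b - 8)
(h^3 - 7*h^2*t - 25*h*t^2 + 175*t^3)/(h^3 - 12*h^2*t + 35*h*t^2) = (h + 5*t)/h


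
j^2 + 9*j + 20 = (j + 4)*(j + 5)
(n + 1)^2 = n^2 + 2*n + 1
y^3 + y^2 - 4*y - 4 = (y - 2)*(y + 1)*(y + 2)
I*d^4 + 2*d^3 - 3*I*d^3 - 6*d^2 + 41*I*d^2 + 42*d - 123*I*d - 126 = (d - 3)*(d - 7*I)*(d + 6*I)*(I*d + 1)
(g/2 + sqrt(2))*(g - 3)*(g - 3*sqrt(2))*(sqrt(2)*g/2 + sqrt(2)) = sqrt(2)*g^4/4 - g^3/2 - sqrt(2)*g^3/4 - 9*sqrt(2)*g^2/2 + g^2/2 + 3*g + 3*sqrt(2)*g + 18*sqrt(2)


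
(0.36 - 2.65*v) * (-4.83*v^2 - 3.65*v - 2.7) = 12.7995*v^3 + 7.9337*v^2 + 5.841*v - 0.972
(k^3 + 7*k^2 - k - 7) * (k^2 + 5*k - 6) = k^5 + 12*k^4 + 28*k^3 - 54*k^2 - 29*k + 42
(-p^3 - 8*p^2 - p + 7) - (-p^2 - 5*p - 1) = -p^3 - 7*p^2 + 4*p + 8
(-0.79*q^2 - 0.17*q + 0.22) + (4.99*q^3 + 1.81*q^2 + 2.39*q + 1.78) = 4.99*q^3 + 1.02*q^2 + 2.22*q + 2.0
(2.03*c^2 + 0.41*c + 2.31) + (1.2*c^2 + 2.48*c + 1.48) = 3.23*c^2 + 2.89*c + 3.79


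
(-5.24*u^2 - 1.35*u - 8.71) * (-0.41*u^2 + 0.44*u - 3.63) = 2.1484*u^4 - 1.7521*u^3 + 21.9983*u^2 + 1.0681*u + 31.6173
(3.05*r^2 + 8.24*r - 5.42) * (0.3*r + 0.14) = 0.915*r^3 + 2.899*r^2 - 0.4724*r - 0.7588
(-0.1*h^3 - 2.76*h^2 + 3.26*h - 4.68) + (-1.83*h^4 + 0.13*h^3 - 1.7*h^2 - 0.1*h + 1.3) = -1.83*h^4 + 0.03*h^3 - 4.46*h^2 + 3.16*h - 3.38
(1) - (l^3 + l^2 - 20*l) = -l^3 - l^2 + 20*l + 1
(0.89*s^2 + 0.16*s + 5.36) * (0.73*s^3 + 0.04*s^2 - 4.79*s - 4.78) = 0.6497*s^5 + 0.1524*s^4 - 0.343899999999999*s^3 - 4.8062*s^2 - 26.4392*s - 25.6208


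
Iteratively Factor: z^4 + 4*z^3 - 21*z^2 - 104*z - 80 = (z + 1)*(z^3 + 3*z^2 - 24*z - 80) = (z + 1)*(z + 4)*(z^2 - z - 20) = (z - 5)*(z + 1)*(z + 4)*(z + 4)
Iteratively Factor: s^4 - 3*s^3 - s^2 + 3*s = (s - 1)*(s^3 - 2*s^2 - 3*s) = (s - 3)*(s - 1)*(s^2 + s) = (s - 3)*(s - 1)*(s + 1)*(s)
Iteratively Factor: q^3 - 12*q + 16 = (q - 2)*(q^2 + 2*q - 8) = (q - 2)*(q + 4)*(q - 2)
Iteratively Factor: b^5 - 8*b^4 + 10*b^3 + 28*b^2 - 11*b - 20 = (b + 1)*(b^4 - 9*b^3 + 19*b^2 + 9*b - 20) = (b - 5)*(b + 1)*(b^3 - 4*b^2 - b + 4) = (b - 5)*(b - 4)*(b + 1)*(b^2 - 1) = (b - 5)*(b - 4)*(b - 1)*(b + 1)*(b + 1)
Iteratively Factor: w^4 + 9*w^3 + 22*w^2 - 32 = (w + 4)*(w^3 + 5*w^2 + 2*w - 8) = (w - 1)*(w + 4)*(w^2 + 6*w + 8) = (w - 1)*(w + 2)*(w + 4)*(w + 4)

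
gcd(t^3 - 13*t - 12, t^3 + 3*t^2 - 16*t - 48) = t^2 - t - 12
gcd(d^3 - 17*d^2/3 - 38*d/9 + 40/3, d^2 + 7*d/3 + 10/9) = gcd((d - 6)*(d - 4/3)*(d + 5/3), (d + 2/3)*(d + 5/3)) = d + 5/3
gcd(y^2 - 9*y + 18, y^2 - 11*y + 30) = y - 6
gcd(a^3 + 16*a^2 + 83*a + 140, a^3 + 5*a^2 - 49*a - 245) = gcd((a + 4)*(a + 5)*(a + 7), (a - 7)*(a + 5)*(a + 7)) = a^2 + 12*a + 35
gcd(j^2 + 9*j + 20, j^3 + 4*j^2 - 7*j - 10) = j + 5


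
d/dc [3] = 0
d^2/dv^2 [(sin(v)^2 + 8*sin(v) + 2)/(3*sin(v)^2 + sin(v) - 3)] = (-69*sin(v)^5 - 85*sin(v)^4 - 303*sin(v)^3 + 28*sin(v)^2 + 390*sin(v) + 106)/(sin(v) - 3*cos(v)^2)^3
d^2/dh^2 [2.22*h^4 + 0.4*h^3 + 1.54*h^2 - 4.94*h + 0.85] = 26.64*h^2 + 2.4*h + 3.08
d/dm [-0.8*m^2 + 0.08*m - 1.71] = 0.08 - 1.6*m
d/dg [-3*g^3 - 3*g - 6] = -9*g^2 - 3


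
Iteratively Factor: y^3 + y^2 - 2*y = (y)*(y^2 + y - 2) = y*(y - 1)*(y + 2)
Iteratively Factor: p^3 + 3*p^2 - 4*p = (p)*(p^2 + 3*p - 4) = p*(p + 4)*(p - 1)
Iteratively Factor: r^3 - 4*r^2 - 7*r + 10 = (r - 1)*(r^2 - 3*r - 10) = (r - 5)*(r - 1)*(r + 2)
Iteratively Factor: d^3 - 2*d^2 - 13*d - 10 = (d - 5)*(d^2 + 3*d + 2) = (d - 5)*(d + 2)*(d + 1)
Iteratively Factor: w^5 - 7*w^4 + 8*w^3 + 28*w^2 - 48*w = (w + 2)*(w^4 - 9*w^3 + 26*w^2 - 24*w) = (w - 2)*(w + 2)*(w^3 - 7*w^2 + 12*w) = (w - 3)*(w - 2)*(w + 2)*(w^2 - 4*w) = w*(w - 3)*(w - 2)*(w + 2)*(w - 4)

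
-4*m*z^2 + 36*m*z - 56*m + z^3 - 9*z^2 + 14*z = (-4*m + z)*(z - 7)*(z - 2)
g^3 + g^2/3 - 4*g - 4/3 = (g - 2)*(g + 1/3)*(g + 2)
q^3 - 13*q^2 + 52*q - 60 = (q - 6)*(q - 5)*(q - 2)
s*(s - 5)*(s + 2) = s^3 - 3*s^2 - 10*s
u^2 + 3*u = u*(u + 3)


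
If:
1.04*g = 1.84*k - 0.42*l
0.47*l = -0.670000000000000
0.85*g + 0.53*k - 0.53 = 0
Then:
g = 0.61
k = 0.02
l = -1.43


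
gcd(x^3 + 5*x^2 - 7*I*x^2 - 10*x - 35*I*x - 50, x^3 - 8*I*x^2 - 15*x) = x - 5*I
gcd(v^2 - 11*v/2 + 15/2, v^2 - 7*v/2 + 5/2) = v - 5/2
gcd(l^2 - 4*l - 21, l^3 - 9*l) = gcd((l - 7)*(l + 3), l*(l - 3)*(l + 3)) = l + 3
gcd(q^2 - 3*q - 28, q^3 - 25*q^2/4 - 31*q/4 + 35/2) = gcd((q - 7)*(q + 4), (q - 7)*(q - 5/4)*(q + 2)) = q - 7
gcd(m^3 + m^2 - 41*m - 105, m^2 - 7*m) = m - 7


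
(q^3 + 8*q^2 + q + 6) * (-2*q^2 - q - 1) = -2*q^5 - 17*q^4 - 11*q^3 - 21*q^2 - 7*q - 6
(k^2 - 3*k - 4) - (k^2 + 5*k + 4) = -8*k - 8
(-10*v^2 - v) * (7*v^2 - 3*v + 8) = -70*v^4 + 23*v^3 - 77*v^2 - 8*v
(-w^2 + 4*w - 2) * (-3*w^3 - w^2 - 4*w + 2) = 3*w^5 - 11*w^4 + 6*w^3 - 16*w^2 + 16*w - 4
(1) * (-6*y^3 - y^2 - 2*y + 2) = -6*y^3 - y^2 - 2*y + 2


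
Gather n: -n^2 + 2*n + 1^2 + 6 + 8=-n^2 + 2*n + 15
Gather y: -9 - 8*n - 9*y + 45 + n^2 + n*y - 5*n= n^2 - 13*n + y*(n - 9) + 36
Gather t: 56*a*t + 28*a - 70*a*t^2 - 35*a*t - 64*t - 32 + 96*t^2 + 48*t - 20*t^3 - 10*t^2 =28*a - 20*t^3 + t^2*(86 - 70*a) + t*(21*a - 16) - 32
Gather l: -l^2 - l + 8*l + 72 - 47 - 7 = -l^2 + 7*l + 18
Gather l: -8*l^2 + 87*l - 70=-8*l^2 + 87*l - 70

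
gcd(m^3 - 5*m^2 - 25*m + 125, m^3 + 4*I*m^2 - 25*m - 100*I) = m^2 - 25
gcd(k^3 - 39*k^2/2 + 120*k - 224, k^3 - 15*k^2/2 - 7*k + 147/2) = k - 7/2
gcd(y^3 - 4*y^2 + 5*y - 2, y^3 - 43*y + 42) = y - 1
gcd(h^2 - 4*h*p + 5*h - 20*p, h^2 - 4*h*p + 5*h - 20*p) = -h^2 + 4*h*p - 5*h + 20*p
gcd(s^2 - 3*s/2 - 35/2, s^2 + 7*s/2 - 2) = 1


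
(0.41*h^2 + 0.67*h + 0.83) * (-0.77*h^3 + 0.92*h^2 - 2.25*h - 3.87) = -0.3157*h^5 - 0.1387*h^4 - 0.9452*h^3 - 2.3306*h^2 - 4.4604*h - 3.2121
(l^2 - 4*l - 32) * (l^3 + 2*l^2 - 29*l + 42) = l^5 - 2*l^4 - 69*l^3 + 94*l^2 + 760*l - 1344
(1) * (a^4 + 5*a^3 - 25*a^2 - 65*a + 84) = a^4 + 5*a^3 - 25*a^2 - 65*a + 84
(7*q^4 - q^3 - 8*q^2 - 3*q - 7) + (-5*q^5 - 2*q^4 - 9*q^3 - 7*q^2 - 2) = -5*q^5 + 5*q^4 - 10*q^3 - 15*q^2 - 3*q - 9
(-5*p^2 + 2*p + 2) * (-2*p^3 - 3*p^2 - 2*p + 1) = 10*p^5 + 11*p^4 - 15*p^2 - 2*p + 2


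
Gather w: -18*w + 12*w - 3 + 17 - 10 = 4 - 6*w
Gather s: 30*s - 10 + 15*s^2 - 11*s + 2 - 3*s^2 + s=12*s^2 + 20*s - 8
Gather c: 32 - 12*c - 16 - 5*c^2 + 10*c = -5*c^2 - 2*c + 16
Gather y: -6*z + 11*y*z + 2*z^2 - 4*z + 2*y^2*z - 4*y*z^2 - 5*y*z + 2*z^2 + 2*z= 2*y^2*z + y*(-4*z^2 + 6*z) + 4*z^2 - 8*z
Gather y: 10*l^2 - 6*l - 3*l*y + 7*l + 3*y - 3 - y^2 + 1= 10*l^2 + l - y^2 + y*(3 - 3*l) - 2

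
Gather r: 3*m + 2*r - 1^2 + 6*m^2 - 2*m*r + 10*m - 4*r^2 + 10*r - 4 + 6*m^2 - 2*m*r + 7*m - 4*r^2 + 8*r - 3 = 12*m^2 + 20*m - 8*r^2 + r*(20 - 4*m) - 8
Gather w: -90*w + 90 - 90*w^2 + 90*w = 90 - 90*w^2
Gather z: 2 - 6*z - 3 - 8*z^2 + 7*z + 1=-8*z^2 + z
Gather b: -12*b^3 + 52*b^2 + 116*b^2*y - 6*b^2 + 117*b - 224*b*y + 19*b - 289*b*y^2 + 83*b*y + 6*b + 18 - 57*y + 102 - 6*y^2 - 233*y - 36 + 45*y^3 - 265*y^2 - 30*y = -12*b^3 + b^2*(116*y + 46) + b*(-289*y^2 - 141*y + 142) + 45*y^3 - 271*y^2 - 320*y + 84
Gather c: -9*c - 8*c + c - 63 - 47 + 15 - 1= -16*c - 96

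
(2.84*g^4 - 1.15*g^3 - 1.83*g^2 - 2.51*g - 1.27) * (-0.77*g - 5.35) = -2.1868*g^5 - 14.3085*g^4 + 7.5616*g^3 + 11.7232*g^2 + 14.4064*g + 6.7945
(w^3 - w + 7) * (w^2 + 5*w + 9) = w^5 + 5*w^4 + 8*w^3 + 2*w^2 + 26*w + 63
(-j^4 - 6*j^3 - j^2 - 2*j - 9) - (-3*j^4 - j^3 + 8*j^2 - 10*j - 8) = 2*j^4 - 5*j^3 - 9*j^2 + 8*j - 1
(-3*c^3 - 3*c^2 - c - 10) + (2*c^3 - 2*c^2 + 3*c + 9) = -c^3 - 5*c^2 + 2*c - 1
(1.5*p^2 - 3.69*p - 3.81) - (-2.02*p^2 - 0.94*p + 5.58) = 3.52*p^2 - 2.75*p - 9.39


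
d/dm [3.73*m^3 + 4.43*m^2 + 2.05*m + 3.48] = 11.19*m^2 + 8.86*m + 2.05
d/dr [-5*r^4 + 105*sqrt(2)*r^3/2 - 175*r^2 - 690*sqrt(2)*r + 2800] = -20*r^3 + 315*sqrt(2)*r^2/2 - 350*r - 690*sqrt(2)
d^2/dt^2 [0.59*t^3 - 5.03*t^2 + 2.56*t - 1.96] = 3.54*t - 10.06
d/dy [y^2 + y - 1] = 2*y + 1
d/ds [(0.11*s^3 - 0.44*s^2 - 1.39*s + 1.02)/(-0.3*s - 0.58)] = (-0.066*s^3 - 0.0594*s^2 + 0.5104*s + 1.1122)/(0.09*s^2 + 0.348*s + 0.3364)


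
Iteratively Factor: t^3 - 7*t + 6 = (t + 3)*(t^2 - 3*t + 2) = (t - 2)*(t + 3)*(t - 1)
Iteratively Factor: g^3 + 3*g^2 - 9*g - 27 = (g - 3)*(g^2 + 6*g + 9) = (g - 3)*(g + 3)*(g + 3)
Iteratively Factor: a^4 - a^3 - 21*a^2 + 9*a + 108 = (a - 4)*(a^3 + 3*a^2 - 9*a - 27) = (a - 4)*(a + 3)*(a^2 - 9) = (a - 4)*(a + 3)^2*(a - 3)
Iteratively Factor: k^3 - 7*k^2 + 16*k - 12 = (k - 2)*(k^2 - 5*k + 6) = (k - 3)*(k - 2)*(k - 2)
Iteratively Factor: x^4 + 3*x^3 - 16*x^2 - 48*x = (x + 4)*(x^3 - x^2 - 12*x) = (x - 4)*(x + 4)*(x^2 + 3*x) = (x - 4)*(x + 3)*(x + 4)*(x)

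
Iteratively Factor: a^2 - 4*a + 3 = (a - 3)*(a - 1)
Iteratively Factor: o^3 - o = (o - 1)*(o^2 + o) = o*(o - 1)*(o + 1)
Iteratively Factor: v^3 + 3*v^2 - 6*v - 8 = (v + 4)*(v^2 - v - 2) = (v + 1)*(v + 4)*(v - 2)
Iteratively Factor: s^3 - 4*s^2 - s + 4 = (s - 4)*(s^2 - 1) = (s - 4)*(s - 1)*(s + 1)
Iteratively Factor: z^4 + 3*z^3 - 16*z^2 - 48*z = (z + 3)*(z^3 - 16*z) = (z + 3)*(z + 4)*(z^2 - 4*z) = (z - 4)*(z + 3)*(z + 4)*(z)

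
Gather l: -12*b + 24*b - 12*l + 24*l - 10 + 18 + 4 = 12*b + 12*l + 12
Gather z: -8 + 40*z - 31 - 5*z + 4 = 35*z - 35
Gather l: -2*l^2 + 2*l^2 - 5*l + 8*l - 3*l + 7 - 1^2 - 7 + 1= 0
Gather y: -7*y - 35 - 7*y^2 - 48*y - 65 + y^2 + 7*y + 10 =-6*y^2 - 48*y - 90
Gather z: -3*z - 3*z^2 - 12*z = -3*z^2 - 15*z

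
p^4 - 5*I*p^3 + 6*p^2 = p^2*(p - 6*I)*(p + I)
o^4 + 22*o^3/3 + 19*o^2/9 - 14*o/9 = o*(o - 1/3)*(o + 2/3)*(o + 7)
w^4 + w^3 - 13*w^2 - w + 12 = (w - 3)*(w - 1)*(w + 1)*(w + 4)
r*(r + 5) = r^2 + 5*r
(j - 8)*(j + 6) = j^2 - 2*j - 48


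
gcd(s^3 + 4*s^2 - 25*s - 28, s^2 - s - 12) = s - 4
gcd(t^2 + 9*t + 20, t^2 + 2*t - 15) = t + 5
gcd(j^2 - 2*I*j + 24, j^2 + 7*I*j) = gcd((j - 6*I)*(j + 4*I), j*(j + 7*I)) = 1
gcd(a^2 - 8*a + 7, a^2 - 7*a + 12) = 1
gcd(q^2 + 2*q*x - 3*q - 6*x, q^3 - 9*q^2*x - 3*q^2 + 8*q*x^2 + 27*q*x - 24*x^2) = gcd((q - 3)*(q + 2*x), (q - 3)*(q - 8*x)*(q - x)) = q - 3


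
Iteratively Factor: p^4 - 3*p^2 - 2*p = (p)*(p^3 - 3*p - 2) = p*(p + 1)*(p^2 - p - 2) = p*(p - 2)*(p + 1)*(p + 1)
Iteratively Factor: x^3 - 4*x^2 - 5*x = (x)*(x^2 - 4*x - 5) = x*(x - 5)*(x + 1)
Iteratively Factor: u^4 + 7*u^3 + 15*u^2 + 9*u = (u)*(u^3 + 7*u^2 + 15*u + 9) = u*(u + 1)*(u^2 + 6*u + 9) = u*(u + 1)*(u + 3)*(u + 3)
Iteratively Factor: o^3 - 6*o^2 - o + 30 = (o + 2)*(o^2 - 8*o + 15) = (o - 3)*(o + 2)*(o - 5)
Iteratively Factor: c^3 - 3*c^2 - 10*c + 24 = (c - 2)*(c^2 - c - 12) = (c - 2)*(c + 3)*(c - 4)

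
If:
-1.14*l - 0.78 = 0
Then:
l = -0.68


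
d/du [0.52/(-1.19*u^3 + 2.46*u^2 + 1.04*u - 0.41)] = (1.8564*u^2 - 2.5584*u - 0.5408)/(1.19*u^3 - 2.46*u^2 - 1.04*u + 0.41)^2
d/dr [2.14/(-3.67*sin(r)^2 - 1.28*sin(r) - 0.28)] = (15.7076*sin(r) + 2.7392)*cos(r)/(3.67*sin(r)^2 + 1.28*sin(r) + 0.28)^2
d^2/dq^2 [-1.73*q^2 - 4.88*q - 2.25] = -3.46000000000000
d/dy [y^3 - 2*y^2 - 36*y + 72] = 3*y^2 - 4*y - 36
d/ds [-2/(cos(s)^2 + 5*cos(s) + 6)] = -2*(2*cos(s) + 5)*sin(s)/(cos(s)^2 + 5*cos(s) + 6)^2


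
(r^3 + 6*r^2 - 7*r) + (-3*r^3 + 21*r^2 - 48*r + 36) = -2*r^3 + 27*r^2 - 55*r + 36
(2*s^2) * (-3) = -6*s^2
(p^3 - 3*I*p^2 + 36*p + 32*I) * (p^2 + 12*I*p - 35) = p^5 + 9*I*p^4 + 37*p^3 + 569*I*p^2 - 1644*p - 1120*I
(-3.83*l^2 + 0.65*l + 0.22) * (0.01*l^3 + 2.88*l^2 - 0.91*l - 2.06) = -0.0383*l^5 - 11.0239*l^4 + 5.3595*l^3 + 7.9319*l^2 - 1.5392*l - 0.4532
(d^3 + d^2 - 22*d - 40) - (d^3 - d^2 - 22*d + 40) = 2*d^2 - 80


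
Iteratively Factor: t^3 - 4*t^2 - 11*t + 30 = (t + 3)*(t^2 - 7*t + 10) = (t - 2)*(t + 3)*(t - 5)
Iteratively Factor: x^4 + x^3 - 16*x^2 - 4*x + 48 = (x - 3)*(x^3 + 4*x^2 - 4*x - 16) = (x - 3)*(x + 4)*(x^2 - 4) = (x - 3)*(x - 2)*(x + 4)*(x + 2)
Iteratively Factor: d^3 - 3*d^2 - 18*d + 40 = (d - 2)*(d^2 - d - 20) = (d - 2)*(d + 4)*(d - 5)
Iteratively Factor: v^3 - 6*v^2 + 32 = (v + 2)*(v^2 - 8*v + 16) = (v - 4)*(v + 2)*(v - 4)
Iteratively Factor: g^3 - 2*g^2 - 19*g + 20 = (g - 1)*(g^2 - g - 20) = (g - 5)*(g - 1)*(g + 4)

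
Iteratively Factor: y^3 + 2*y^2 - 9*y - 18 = (y + 2)*(y^2 - 9) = (y + 2)*(y + 3)*(y - 3)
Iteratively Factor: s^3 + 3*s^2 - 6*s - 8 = (s - 2)*(s^2 + 5*s + 4) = (s - 2)*(s + 4)*(s + 1)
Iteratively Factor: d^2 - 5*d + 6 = (d - 2)*(d - 3)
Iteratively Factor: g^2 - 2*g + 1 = (g - 1)*(g - 1)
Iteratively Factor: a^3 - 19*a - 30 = (a - 5)*(a^2 + 5*a + 6) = (a - 5)*(a + 2)*(a + 3)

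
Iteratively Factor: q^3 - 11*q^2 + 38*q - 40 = (q - 5)*(q^2 - 6*q + 8) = (q - 5)*(q - 2)*(q - 4)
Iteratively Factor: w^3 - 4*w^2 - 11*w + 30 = (w + 3)*(w^2 - 7*w + 10) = (w - 5)*(w + 3)*(w - 2)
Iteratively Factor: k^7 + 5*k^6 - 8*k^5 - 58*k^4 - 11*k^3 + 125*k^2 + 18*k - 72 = (k + 1)*(k^6 + 4*k^5 - 12*k^4 - 46*k^3 + 35*k^2 + 90*k - 72) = (k + 1)*(k + 3)*(k^5 + k^4 - 15*k^3 - k^2 + 38*k - 24) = (k - 3)*(k + 1)*(k + 3)*(k^4 + 4*k^3 - 3*k^2 - 10*k + 8) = (k - 3)*(k + 1)*(k + 3)*(k + 4)*(k^3 - 3*k + 2) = (k - 3)*(k + 1)*(k + 2)*(k + 3)*(k + 4)*(k^2 - 2*k + 1) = (k - 3)*(k - 1)*(k + 1)*(k + 2)*(k + 3)*(k + 4)*(k - 1)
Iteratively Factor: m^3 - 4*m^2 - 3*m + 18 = (m - 3)*(m^2 - m - 6) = (m - 3)^2*(m + 2)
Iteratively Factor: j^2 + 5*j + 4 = (j + 4)*(j + 1)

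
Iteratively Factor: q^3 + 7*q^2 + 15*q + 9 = (q + 3)*(q^2 + 4*q + 3) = (q + 3)^2*(q + 1)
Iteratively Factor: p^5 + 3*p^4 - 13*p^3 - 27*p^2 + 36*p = (p)*(p^4 + 3*p^3 - 13*p^2 - 27*p + 36) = p*(p - 1)*(p^3 + 4*p^2 - 9*p - 36) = p*(p - 1)*(p + 4)*(p^2 - 9) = p*(p - 3)*(p - 1)*(p + 4)*(p + 3)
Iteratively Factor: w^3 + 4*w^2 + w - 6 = (w + 2)*(w^2 + 2*w - 3) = (w - 1)*(w + 2)*(w + 3)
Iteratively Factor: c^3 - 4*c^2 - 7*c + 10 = (c - 1)*(c^2 - 3*c - 10) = (c - 1)*(c + 2)*(c - 5)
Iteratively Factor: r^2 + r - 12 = (r + 4)*(r - 3)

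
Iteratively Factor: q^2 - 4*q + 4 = (q - 2)*(q - 2)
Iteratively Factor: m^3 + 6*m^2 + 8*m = (m)*(m^2 + 6*m + 8) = m*(m + 2)*(m + 4)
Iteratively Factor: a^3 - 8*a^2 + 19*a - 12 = (a - 4)*(a^2 - 4*a + 3) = (a - 4)*(a - 1)*(a - 3)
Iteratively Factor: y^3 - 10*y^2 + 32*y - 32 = (y - 2)*(y^2 - 8*y + 16) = (y - 4)*(y - 2)*(y - 4)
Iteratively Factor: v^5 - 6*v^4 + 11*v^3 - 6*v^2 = (v - 3)*(v^4 - 3*v^3 + 2*v^2) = v*(v - 3)*(v^3 - 3*v^2 + 2*v) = v*(v - 3)*(v - 2)*(v^2 - v) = v^2*(v - 3)*(v - 2)*(v - 1)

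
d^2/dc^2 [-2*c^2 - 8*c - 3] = -4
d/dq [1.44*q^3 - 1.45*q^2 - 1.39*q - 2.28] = 4.32*q^2 - 2.9*q - 1.39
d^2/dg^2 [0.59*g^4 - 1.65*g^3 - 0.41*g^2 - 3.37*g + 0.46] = 7.08*g^2 - 9.9*g - 0.82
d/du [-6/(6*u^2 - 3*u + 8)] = 18*(4*u - 1)/(6*u^2 - 3*u + 8)^2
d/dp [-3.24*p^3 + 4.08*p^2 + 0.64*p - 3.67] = -9.72*p^2 + 8.16*p + 0.64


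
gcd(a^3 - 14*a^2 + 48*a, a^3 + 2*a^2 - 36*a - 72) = a - 6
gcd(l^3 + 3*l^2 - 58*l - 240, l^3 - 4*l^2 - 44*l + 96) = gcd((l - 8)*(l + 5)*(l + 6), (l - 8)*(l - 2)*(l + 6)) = l^2 - 2*l - 48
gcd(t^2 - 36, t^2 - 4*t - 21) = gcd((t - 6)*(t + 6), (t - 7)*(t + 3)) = 1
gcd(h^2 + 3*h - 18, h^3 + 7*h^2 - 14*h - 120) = h + 6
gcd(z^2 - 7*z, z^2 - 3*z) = z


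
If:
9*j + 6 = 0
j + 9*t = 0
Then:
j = -2/3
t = 2/27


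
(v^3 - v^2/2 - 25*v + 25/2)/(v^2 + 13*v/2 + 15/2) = (2*v^2 - 11*v + 5)/(2*v + 3)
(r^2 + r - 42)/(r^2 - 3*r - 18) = (r + 7)/(r + 3)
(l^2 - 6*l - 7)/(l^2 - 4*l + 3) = (l^2 - 6*l - 7)/(l^2 - 4*l + 3)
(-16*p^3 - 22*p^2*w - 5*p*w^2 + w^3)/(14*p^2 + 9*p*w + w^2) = (-8*p^2 - 7*p*w + w^2)/(7*p + w)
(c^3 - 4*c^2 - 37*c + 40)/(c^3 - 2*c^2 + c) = (c^2 - 3*c - 40)/(c*(c - 1))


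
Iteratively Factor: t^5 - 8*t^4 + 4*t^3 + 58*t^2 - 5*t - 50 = (t + 2)*(t^4 - 10*t^3 + 24*t^2 + 10*t - 25) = (t + 1)*(t + 2)*(t^3 - 11*t^2 + 35*t - 25) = (t - 5)*(t + 1)*(t + 2)*(t^2 - 6*t + 5) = (t - 5)^2*(t + 1)*(t + 2)*(t - 1)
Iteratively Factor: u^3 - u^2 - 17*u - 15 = (u + 1)*(u^2 - 2*u - 15) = (u + 1)*(u + 3)*(u - 5)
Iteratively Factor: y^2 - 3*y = (y - 3)*(y)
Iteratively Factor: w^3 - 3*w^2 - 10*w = (w - 5)*(w^2 + 2*w) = (w - 5)*(w + 2)*(w)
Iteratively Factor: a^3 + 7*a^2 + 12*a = (a + 4)*(a^2 + 3*a) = (a + 3)*(a + 4)*(a)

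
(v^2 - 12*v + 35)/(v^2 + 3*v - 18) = (v^2 - 12*v + 35)/(v^2 + 3*v - 18)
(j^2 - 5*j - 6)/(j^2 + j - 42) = (j + 1)/(j + 7)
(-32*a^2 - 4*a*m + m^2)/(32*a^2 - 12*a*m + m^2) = (-4*a - m)/(4*a - m)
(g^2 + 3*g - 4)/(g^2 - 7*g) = (g^2 + 3*g - 4)/(g*(g - 7))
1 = 1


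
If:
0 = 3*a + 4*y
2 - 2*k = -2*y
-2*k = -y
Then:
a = 8/3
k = -1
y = -2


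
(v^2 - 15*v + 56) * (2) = 2*v^2 - 30*v + 112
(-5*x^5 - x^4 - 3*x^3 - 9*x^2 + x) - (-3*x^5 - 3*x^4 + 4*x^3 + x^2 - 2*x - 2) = -2*x^5 + 2*x^4 - 7*x^3 - 10*x^2 + 3*x + 2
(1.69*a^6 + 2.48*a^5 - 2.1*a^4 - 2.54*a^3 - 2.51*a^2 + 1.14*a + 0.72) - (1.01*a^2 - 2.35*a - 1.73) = 1.69*a^6 + 2.48*a^5 - 2.1*a^4 - 2.54*a^3 - 3.52*a^2 + 3.49*a + 2.45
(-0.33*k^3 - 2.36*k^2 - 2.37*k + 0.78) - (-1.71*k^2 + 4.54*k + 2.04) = -0.33*k^3 - 0.65*k^2 - 6.91*k - 1.26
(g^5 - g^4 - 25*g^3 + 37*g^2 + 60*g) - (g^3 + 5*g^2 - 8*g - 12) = g^5 - g^4 - 26*g^3 + 32*g^2 + 68*g + 12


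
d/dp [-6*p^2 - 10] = -12*p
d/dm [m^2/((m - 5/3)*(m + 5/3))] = -450*m/(81*m^4 - 450*m^2 + 625)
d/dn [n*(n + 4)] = 2*n + 4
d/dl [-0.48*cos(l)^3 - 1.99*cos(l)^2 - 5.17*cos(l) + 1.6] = (1.44*cos(l)^2 + 3.98*cos(l) + 5.17)*sin(l)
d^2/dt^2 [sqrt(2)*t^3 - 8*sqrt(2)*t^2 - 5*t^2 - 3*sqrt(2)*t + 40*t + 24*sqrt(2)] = 6*sqrt(2)*t - 16*sqrt(2) - 10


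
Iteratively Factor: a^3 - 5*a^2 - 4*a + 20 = (a - 5)*(a^2 - 4) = (a - 5)*(a + 2)*(a - 2)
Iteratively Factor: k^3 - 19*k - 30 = (k + 2)*(k^2 - 2*k - 15) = (k - 5)*(k + 2)*(k + 3)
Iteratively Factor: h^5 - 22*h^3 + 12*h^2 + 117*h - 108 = (h + 3)*(h^4 - 3*h^3 - 13*h^2 + 51*h - 36) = (h - 3)*(h + 3)*(h^3 - 13*h + 12) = (h - 3)*(h - 1)*(h + 3)*(h^2 + h - 12) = (h - 3)*(h - 1)*(h + 3)*(h + 4)*(h - 3)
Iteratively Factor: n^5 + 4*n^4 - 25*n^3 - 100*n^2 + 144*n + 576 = (n + 4)*(n^4 - 25*n^2 + 144) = (n + 3)*(n + 4)*(n^3 - 3*n^2 - 16*n + 48) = (n - 3)*(n + 3)*(n + 4)*(n^2 - 16) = (n - 3)*(n + 3)*(n + 4)^2*(n - 4)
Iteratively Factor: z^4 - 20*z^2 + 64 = (z + 4)*(z^3 - 4*z^2 - 4*z + 16) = (z - 2)*(z + 4)*(z^2 - 2*z - 8) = (z - 4)*(z - 2)*(z + 4)*(z + 2)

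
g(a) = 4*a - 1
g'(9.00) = 4.00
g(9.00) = 35.00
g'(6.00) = 4.00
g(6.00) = 23.00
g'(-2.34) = 4.00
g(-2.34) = -10.36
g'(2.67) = 4.00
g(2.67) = 9.68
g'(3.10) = 4.00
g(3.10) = 11.40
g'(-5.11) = 4.00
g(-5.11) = -21.44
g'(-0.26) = 4.00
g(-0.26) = -2.04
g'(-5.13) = 4.00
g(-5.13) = -21.52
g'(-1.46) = 4.00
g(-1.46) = -6.84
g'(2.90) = 4.00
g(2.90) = 10.60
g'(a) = 4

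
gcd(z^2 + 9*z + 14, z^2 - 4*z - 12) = z + 2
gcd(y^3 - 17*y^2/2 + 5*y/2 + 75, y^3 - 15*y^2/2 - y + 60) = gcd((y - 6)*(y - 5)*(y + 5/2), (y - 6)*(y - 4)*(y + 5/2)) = y^2 - 7*y/2 - 15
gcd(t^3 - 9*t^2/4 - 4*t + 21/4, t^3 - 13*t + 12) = t^2 - 4*t + 3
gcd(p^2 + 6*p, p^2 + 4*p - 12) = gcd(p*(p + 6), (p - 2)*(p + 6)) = p + 6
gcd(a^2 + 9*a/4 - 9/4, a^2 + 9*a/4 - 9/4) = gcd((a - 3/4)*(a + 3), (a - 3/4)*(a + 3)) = a^2 + 9*a/4 - 9/4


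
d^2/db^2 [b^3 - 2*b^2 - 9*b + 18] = 6*b - 4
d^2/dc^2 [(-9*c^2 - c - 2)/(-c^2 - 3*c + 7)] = 26*(-2*c^3 + 15*c^2 + 3*c + 38)/(c^6 + 9*c^5 + 6*c^4 - 99*c^3 - 42*c^2 + 441*c - 343)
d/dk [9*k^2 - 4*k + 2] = 18*k - 4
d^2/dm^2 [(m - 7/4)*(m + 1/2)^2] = 6*m - 3/2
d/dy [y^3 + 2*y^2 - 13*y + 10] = 3*y^2 + 4*y - 13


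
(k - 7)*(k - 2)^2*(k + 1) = k^4 - 10*k^3 + 21*k^2 + 4*k - 28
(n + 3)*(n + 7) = n^2 + 10*n + 21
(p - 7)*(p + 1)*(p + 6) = p^3 - 43*p - 42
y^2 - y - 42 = (y - 7)*(y + 6)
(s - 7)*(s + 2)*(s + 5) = s^3 - 39*s - 70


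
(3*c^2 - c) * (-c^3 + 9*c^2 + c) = -3*c^5 + 28*c^4 - 6*c^3 - c^2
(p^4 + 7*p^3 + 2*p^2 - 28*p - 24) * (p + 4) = p^5 + 11*p^4 + 30*p^3 - 20*p^2 - 136*p - 96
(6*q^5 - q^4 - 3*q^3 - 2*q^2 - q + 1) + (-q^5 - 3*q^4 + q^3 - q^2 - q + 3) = 5*q^5 - 4*q^4 - 2*q^3 - 3*q^2 - 2*q + 4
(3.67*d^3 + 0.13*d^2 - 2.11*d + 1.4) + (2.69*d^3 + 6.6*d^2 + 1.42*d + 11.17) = 6.36*d^3 + 6.73*d^2 - 0.69*d + 12.57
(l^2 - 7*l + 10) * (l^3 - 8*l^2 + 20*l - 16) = l^5 - 15*l^4 + 86*l^3 - 236*l^2 + 312*l - 160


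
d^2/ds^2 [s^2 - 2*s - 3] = 2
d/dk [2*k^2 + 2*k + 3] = 4*k + 2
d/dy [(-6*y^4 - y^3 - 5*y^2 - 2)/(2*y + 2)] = (-9*y^4 - 13*y^3 - 4*y^2 - 5*y + 1)/(y^2 + 2*y + 1)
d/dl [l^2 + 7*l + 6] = 2*l + 7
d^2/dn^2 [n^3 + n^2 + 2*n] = 6*n + 2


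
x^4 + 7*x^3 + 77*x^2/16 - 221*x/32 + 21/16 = (x - 1/2)*(x - 1/4)*(x + 7/4)*(x + 6)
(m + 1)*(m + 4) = m^2 + 5*m + 4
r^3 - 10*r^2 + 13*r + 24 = (r - 8)*(r - 3)*(r + 1)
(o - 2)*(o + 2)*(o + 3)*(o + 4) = o^4 + 7*o^3 + 8*o^2 - 28*o - 48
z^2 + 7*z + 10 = (z + 2)*(z + 5)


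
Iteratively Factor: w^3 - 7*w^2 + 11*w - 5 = (w - 1)*(w^2 - 6*w + 5) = (w - 5)*(w - 1)*(w - 1)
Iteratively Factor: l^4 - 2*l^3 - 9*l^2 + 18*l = (l + 3)*(l^3 - 5*l^2 + 6*l) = (l - 2)*(l + 3)*(l^2 - 3*l) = l*(l - 2)*(l + 3)*(l - 3)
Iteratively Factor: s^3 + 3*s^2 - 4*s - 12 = (s - 2)*(s^2 + 5*s + 6) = (s - 2)*(s + 3)*(s + 2)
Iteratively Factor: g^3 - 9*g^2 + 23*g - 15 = (g - 1)*(g^2 - 8*g + 15) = (g - 5)*(g - 1)*(g - 3)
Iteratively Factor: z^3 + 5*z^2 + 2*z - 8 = (z - 1)*(z^2 + 6*z + 8) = (z - 1)*(z + 4)*(z + 2)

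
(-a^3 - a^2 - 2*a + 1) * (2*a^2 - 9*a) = -2*a^5 + 7*a^4 + 5*a^3 + 20*a^2 - 9*a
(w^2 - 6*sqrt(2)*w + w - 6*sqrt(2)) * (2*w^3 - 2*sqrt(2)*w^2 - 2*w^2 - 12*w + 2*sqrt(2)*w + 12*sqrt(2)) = 2*w^5 - 14*sqrt(2)*w^4 + 10*w^3 - 12*w^2 + 98*sqrt(2)*w^2 - 168*w + 84*sqrt(2)*w - 144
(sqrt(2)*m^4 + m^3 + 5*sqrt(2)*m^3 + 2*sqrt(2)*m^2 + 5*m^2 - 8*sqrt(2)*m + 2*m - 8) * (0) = 0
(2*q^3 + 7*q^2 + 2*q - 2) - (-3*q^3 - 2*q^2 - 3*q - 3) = 5*q^3 + 9*q^2 + 5*q + 1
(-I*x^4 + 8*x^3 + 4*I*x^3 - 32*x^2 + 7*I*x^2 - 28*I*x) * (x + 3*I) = -I*x^5 + 11*x^4 + 4*I*x^4 - 44*x^3 + 31*I*x^3 - 21*x^2 - 124*I*x^2 + 84*x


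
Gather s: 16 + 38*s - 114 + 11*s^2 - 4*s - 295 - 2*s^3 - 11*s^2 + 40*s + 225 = -2*s^3 + 74*s - 168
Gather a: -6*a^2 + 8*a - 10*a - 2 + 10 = -6*a^2 - 2*a + 8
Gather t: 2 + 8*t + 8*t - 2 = 16*t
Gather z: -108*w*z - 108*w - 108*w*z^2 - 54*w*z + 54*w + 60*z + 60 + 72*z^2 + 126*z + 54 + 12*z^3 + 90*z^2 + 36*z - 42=-54*w + 12*z^3 + z^2*(162 - 108*w) + z*(222 - 162*w) + 72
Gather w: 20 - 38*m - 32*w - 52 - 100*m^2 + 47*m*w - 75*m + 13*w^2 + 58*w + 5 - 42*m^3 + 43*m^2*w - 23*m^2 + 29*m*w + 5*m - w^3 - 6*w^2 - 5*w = -42*m^3 - 123*m^2 - 108*m - w^3 + 7*w^2 + w*(43*m^2 + 76*m + 21) - 27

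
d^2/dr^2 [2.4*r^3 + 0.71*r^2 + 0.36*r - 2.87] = 14.4*r + 1.42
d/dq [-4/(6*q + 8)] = 6/(3*q + 4)^2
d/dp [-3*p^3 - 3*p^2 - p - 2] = -9*p^2 - 6*p - 1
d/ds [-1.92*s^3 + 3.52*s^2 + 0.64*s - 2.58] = -5.76*s^2 + 7.04*s + 0.64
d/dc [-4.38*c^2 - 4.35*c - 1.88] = -8.76*c - 4.35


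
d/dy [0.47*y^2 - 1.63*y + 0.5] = 0.94*y - 1.63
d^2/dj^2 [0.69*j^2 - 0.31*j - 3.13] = 1.38000000000000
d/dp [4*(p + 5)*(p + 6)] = 8*p + 44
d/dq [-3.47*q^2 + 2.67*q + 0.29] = 2.67 - 6.94*q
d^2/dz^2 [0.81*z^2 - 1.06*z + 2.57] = 1.62000000000000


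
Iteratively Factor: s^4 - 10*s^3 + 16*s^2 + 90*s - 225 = (s - 5)*(s^3 - 5*s^2 - 9*s + 45) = (s - 5)*(s + 3)*(s^2 - 8*s + 15) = (s - 5)^2*(s + 3)*(s - 3)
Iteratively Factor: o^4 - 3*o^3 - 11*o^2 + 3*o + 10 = (o + 1)*(o^3 - 4*o^2 - 7*o + 10) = (o + 1)*(o + 2)*(o^2 - 6*o + 5) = (o - 1)*(o + 1)*(o + 2)*(o - 5)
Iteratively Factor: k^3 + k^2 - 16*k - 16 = (k + 1)*(k^2 - 16) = (k - 4)*(k + 1)*(k + 4)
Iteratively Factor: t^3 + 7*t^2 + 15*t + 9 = (t + 1)*(t^2 + 6*t + 9) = (t + 1)*(t + 3)*(t + 3)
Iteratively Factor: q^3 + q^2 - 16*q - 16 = (q + 4)*(q^2 - 3*q - 4) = (q + 1)*(q + 4)*(q - 4)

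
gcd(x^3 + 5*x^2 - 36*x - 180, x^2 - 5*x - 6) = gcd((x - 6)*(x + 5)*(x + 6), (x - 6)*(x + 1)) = x - 6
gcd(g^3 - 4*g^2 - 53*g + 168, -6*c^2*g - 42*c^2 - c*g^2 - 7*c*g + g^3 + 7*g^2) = g + 7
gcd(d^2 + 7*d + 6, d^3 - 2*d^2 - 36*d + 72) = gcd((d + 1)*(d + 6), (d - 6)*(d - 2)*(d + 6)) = d + 6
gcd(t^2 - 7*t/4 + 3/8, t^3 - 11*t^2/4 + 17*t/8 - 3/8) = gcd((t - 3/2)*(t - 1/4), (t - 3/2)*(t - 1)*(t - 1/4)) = t^2 - 7*t/4 + 3/8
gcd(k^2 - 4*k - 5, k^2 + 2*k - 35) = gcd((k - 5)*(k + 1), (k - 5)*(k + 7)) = k - 5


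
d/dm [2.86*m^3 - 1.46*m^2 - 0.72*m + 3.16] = 8.58*m^2 - 2.92*m - 0.72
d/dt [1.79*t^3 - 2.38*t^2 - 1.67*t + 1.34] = 5.37*t^2 - 4.76*t - 1.67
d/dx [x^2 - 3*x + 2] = 2*x - 3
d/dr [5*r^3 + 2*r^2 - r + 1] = 15*r^2 + 4*r - 1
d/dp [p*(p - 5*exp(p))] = -p*(5*exp(p) - 1) + p - 5*exp(p)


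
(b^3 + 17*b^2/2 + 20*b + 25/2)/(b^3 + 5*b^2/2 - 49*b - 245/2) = (b^2 + 6*b + 5)/(b^2 - 49)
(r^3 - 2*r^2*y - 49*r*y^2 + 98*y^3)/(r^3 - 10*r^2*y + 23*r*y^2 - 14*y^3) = (-r - 7*y)/(-r + y)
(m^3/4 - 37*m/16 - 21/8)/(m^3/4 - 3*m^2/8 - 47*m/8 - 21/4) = (-4*m^3 + 37*m + 42)/(2*(-2*m^3 + 3*m^2 + 47*m + 42))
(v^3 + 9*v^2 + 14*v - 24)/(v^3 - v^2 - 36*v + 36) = (v + 4)/(v - 6)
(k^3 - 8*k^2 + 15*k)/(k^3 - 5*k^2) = (k - 3)/k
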